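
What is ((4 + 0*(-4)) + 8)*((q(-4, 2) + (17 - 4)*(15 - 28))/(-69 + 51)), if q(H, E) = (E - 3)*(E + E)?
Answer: 346/3 ≈ 115.33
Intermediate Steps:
q(H, E) = 2*E*(-3 + E) (q(H, E) = (-3 + E)*(2*E) = 2*E*(-3 + E))
((4 + 0*(-4)) + 8)*((q(-4, 2) + (17 - 4)*(15 - 28))/(-69 + 51)) = ((4 + 0*(-4)) + 8)*((2*2*(-3 + 2) + (17 - 4)*(15 - 28))/(-69 + 51)) = ((4 + 0) + 8)*((2*2*(-1) + 13*(-13))/(-18)) = (4 + 8)*((-4 - 169)*(-1/18)) = 12*(-173*(-1/18)) = 12*(173/18) = 346/3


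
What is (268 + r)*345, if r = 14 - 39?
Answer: 83835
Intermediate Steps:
r = -25
(268 + r)*345 = (268 - 25)*345 = 243*345 = 83835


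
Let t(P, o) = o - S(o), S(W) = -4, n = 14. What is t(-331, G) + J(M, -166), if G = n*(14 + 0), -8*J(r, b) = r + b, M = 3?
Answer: 1763/8 ≈ 220.38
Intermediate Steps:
J(r, b) = -b/8 - r/8 (J(r, b) = -(r + b)/8 = -(b + r)/8 = -b/8 - r/8)
G = 196 (G = 14*(14 + 0) = 14*14 = 196)
t(P, o) = 4 + o (t(P, o) = o - 1*(-4) = o + 4 = 4 + o)
t(-331, G) + J(M, -166) = (4 + 196) + (-⅛*(-166) - ⅛*3) = 200 + (83/4 - 3/8) = 200 + 163/8 = 1763/8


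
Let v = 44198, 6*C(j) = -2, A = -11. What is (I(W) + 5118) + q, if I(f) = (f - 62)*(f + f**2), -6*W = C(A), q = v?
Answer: 287589727/5832 ≈ 49312.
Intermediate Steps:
C(j) = -1/3 (C(j) = (1/6)*(-2) = -1/3)
q = 44198
W = 1/18 (W = -1/6*(-1/3) = 1/18 ≈ 0.055556)
I(f) = (-62 + f)*(f + f**2)
(I(W) + 5118) + q = ((-62 + (1/18)**2 - 61*1/18)/18 + 5118) + 44198 = ((-62 + 1/324 - 61/18)/18 + 5118) + 44198 = ((1/18)*(-21185/324) + 5118) + 44198 = (-21185/5832 + 5118) + 44198 = 29826991/5832 + 44198 = 287589727/5832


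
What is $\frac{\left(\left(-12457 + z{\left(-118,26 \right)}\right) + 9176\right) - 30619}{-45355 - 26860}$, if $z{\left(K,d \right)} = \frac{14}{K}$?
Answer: $\frac{2000107}{4260685} \approx 0.46943$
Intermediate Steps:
$\frac{\left(\left(-12457 + z{\left(-118,26 \right)}\right) + 9176\right) - 30619}{-45355 - 26860} = \frac{\left(\left(-12457 + \frac{14}{-118}\right) + 9176\right) - 30619}{-45355 - 26860} = \frac{\left(\left(-12457 + 14 \left(- \frac{1}{118}\right)\right) + 9176\right) - 30619}{-72215} = \left(\left(\left(-12457 - \frac{7}{59}\right) + 9176\right) - 30619\right) \left(- \frac{1}{72215}\right) = \left(\left(- \frac{734970}{59} + 9176\right) - 30619\right) \left(- \frac{1}{72215}\right) = \left(- \frac{193586}{59} - 30619\right) \left(- \frac{1}{72215}\right) = \left(- \frac{2000107}{59}\right) \left(- \frac{1}{72215}\right) = \frac{2000107}{4260685}$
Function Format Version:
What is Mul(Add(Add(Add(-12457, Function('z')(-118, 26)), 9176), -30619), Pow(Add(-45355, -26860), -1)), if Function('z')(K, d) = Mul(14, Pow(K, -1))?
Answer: Rational(2000107, 4260685) ≈ 0.46943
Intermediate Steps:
Mul(Add(Add(Add(-12457, Function('z')(-118, 26)), 9176), -30619), Pow(Add(-45355, -26860), -1)) = Mul(Add(Add(Add(-12457, Mul(14, Pow(-118, -1))), 9176), -30619), Pow(Add(-45355, -26860), -1)) = Mul(Add(Add(Add(-12457, Mul(14, Rational(-1, 118))), 9176), -30619), Pow(-72215, -1)) = Mul(Add(Add(Add(-12457, Rational(-7, 59)), 9176), -30619), Rational(-1, 72215)) = Mul(Add(Add(Rational(-734970, 59), 9176), -30619), Rational(-1, 72215)) = Mul(Add(Rational(-193586, 59), -30619), Rational(-1, 72215)) = Mul(Rational(-2000107, 59), Rational(-1, 72215)) = Rational(2000107, 4260685)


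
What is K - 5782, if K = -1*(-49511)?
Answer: 43729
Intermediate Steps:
K = 49511
K - 5782 = 49511 - 5782 = 43729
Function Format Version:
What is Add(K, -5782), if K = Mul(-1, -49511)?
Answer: 43729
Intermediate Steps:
K = 49511
Add(K, -5782) = Add(49511, -5782) = 43729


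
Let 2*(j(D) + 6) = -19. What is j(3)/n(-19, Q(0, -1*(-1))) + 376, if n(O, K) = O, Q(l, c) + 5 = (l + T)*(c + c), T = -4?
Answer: 14319/38 ≈ 376.82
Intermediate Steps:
j(D) = -31/2 (j(D) = -6 + (½)*(-19) = -6 - 19/2 = -31/2)
Q(l, c) = -5 + 2*c*(-4 + l) (Q(l, c) = -5 + (l - 4)*(c + c) = -5 + (-4 + l)*(2*c) = -5 + 2*c*(-4 + l))
j(3)/n(-19, Q(0, -1*(-1))) + 376 = -31/2/(-19) + 376 = -31/2*(-1/19) + 376 = 31/38 + 376 = 14319/38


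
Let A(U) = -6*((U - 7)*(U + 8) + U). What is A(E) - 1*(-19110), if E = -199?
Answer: -215772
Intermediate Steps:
A(U) = -6*U - 6*(-7 + U)*(8 + U) (A(U) = -6*((-7 + U)*(8 + U) + U) = -6*(U + (-7 + U)*(8 + U)) = -6*U - 6*(-7 + U)*(8 + U))
A(E) - 1*(-19110) = (336 - 12*(-199) - 6*(-199)²) - 1*(-19110) = (336 + 2388 - 6*39601) + 19110 = (336 + 2388 - 237606) + 19110 = -234882 + 19110 = -215772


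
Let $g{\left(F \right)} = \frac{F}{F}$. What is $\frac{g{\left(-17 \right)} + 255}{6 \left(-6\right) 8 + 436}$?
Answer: $\frac{64}{37} \approx 1.7297$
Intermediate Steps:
$g{\left(F \right)} = 1$
$\frac{g{\left(-17 \right)} + 255}{6 \left(-6\right) 8 + 436} = \frac{1 + 255}{6 \left(-6\right) 8 + 436} = \frac{256}{\left(-36\right) 8 + 436} = \frac{256}{-288 + 436} = \frac{256}{148} = 256 \cdot \frac{1}{148} = \frac{64}{37}$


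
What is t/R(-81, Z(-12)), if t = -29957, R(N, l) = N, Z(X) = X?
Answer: 29957/81 ≈ 369.84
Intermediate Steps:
t/R(-81, Z(-12)) = -29957/(-81) = -29957*(-1/81) = 29957/81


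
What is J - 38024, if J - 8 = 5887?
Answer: -32129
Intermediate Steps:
J = 5895 (J = 8 + 5887 = 5895)
J - 38024 = 5895 - 38024 = -32129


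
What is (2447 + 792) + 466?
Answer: 3705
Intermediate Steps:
(2447 + 792) + 466 = 3239 + 466 = 3705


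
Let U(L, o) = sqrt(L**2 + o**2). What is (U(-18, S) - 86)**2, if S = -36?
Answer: 9016 - 3096*sqrt(5) ≈ 2093.1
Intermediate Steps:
(U(-18, S) - 86)**2 = (sqrt((-18)**2 + (-36)**2) - 86)**2 = (sqrt(324 + 1296) - 86)**2 = (sqrt(1620) - 86)**2 = (18*sqrt(5) - 86)**2 = (-86 + 18*sqrt(5))**2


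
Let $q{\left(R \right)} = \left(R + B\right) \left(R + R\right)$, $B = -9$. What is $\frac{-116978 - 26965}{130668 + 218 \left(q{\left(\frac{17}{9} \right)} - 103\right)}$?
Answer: $- \frac{11659383}{8290966} \approx -1.4063$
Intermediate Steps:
$q{\left(R \right)} = 2 R \left(-9 + R\right)$ ($q{\left(R \right)} = \left(R - 9\right) \left(R + R\right) = \left(-9 + R\right) 2 R = 2 R \left(-9 + R\right)$)
$\frac{-116978 - 26965}{130668 + 218 \left(q{\left(\frac{17}{9} \right)} - 103\right)} = \frac{-116978 - 26965}{130668 + 218 \left(2 \cdot \frac{17}{9} \left(-9 + \frac{17}{9}\right) - 103\right)} = - \frac{143943}{130668 + 218 \left(2 \cdot 17 \cdot \frac{1}{9} \left(-9 + 17 \cdot \frac{1}{9}\right) - 103\right)} = - \frac{143943}{130668 + 218 \left(2 \cdot \frac{17}{9} \left(-9 + \frac{17}{9}\right) - 103\right)} = - \frac{143943}{130668 + 218 \left(2 \cdot \frac{17}{9} \left(- \frac{64}{9}\right) - 103\right)} = - \frac{143943}{130668 + 218 \left(- \frac{2176}{81} - 103\right)} = - \frac{143943}{130668 + 218 \left(- \frac{10519}{81}\right)} = - \frac{143943}{130668 - \frac{2293142}{81}} = - \frac{143943}{\frac{8290966}{81}} = \left(-143943\right) \frac{81}{8290966} = - \frac{11659383}{8290966}$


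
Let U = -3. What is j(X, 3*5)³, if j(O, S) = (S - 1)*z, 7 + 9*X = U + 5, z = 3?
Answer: 74088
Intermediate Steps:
X = -5/9 (X = -7/9 + (-3 + 5)/9 = -7/9 + (⅑)*2 = -7/9 + 2/9 = -5/9 ≈ -0.55556)
j(O, S) = -3 + 3*S (j(O, S) = (S - 1)*3 = (-1 + S)*3 = -3 + 3*S)
j(X, 3*5)³ = (-3 + 3*(3*5))³ = (-3 + 3*15)³ = (-3 + 45)³ = 42³ = 74088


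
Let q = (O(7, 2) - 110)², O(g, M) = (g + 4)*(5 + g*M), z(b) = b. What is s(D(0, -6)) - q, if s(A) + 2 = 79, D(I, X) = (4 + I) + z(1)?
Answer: -9724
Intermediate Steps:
D(I, X) = 5 + I (D(I, X) = (4 + I) + 1 = 5 + I)
s(A) = 77 (s(A) = -2 + 79 = 77)
O(g, M) = (4 + g)*(5 + M*g)
q = 9801 (q = ((20 + 5*7 + 2*7² + 4*2*7) - 110)² = ((20 + 35 + 2*49 + 56) - 110)² = ((20 + 35 + 98 + 56) - 110)² = (209 - 110)² = 99² = 9801)
s(D(0, -6)) - q = 77 - 1*9801 = 77 - 9801 = -9724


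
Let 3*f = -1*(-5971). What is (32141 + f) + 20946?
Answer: 165232/3 ≈ 55077.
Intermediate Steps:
f = 5971/3 (f = (-1*(-5971))/3 = (⅓)*5971 = 5971/3 ≈ 1990.3)
(32141 + f) + 20946 = (32141 + 5971/3) + 20946 = 102394/3 + 20946 = 165232/3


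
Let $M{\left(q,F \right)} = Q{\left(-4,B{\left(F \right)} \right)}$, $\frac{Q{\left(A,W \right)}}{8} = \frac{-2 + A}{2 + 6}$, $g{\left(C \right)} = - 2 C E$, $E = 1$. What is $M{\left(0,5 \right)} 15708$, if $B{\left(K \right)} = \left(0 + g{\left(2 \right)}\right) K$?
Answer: $-94248$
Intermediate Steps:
$g{\left(C \right)} = - 2 C$ ($g{\left(C \right)} = - 2 C 1 = - 2 C$)
$B{\left(K \right)} = - 4 K$ ($B{\left(K \right)} = \left(0 - 4\right) K = - 4 K$)
$Q{\left(A,W \right)} = -2 + A$ ($Q{\left(A,W \right)} = 8 \frac{-2 + A}{2 + 6} = 8 \frac{-2 + A}{8} = 8 \left(-2 + A\right) \frac{1}{8} = 8 \left(- \frac{1}{4} + \frac{A}{8}\right) = -2 + A$)
$M{\left(q,F \right)} = -6$ ($M{\left(q,F \right)} = -2 - 4 = -6$)
$M{\left(0,5 \right)} 15708 = \left(-6\right) 15708 = -94248$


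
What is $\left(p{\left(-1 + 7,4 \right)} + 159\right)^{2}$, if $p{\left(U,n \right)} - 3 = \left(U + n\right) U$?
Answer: $49284$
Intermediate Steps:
$p{\left(U,n \right)} = 3 + U \left(U + n\right)$ ($p{\left(U,n \right)} = 3 + \left(U + n\right) U = 3 + U \left(U + n\right)$)
$\left(p{\left(-1 + 7,4 \right)} + 159\right)^{2} = \left(\left(3 + \left(-1 + 7\right)^{2} + \left(-1 + 7\right) 4\right) + 159\right)^{2} = \left(\left(3 + 6^{2} + 6 \cdot 4\right) + 159\right)^{2} = \left(\left(3 + 36 + 24\right) + 159\right)^{2} = \left(63 + 159\right)^{2} = 222^{2} = 49284$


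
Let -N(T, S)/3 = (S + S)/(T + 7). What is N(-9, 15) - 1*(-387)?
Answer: 432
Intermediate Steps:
N(T, S) = -6*S/(7 + T) (N(T, S) = -3*(S + S)/(T + 7) = -3*2*S/(7 + T) = -6*S/(7 + T))
N(-9, 15) - 1*(-387) = -6*15/(7 - 9) - 1*(-387) = -6*15/(-2) + 387 = -6*15*(-1/2) + 387 = 45 + 387 = 432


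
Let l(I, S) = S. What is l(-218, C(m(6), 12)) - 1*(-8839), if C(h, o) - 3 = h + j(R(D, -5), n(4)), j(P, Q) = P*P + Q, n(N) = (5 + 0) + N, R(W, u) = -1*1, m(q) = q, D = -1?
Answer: 8858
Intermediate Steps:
R(W, u) = -1
n(N) = 5 + N
j(P, Q) = Q + P**2 (j(P, Q) = P**2 + Q = Q + P**2)
C(h, o) = 13 + h (C(h, o) = 3 + (h + ((5 + 4) + (-1)**2)) = 3 + (h + (9 + 1)) = 3 + (h + 10) = 3 + (10 + h) = 13 + h)
l(-218, C(m(6), 12)) - 1*(-8839) = (13 + 6) - 1*(-8839) = 19 + 8839 = 8858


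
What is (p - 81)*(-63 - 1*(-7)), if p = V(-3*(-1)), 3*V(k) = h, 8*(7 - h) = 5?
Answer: 4417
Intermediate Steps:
h = 51/8 (h = 7 - ⅛*5 = 7 - 5/8 = 51/8 ≈ 6.3750)
V(k) = 17/8 (V(k) = (⅓)*(51/8) = 17/8)
p = 17/8 ≈ 2.1250
(p - 81)*(-63 - 1*(-7)) = (17/8 - 81)*(-63 - 1*(-7)) = -631*(-63 + 7)/8 = -631/8*(-56) = 4417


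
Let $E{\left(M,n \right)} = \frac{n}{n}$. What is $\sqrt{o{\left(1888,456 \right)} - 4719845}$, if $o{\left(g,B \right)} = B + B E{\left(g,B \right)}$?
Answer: $i \sqrt{4718933} \approx 2172.3 i$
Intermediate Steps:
$E{\left(M,n \right)} = 1$
$o{\left(g,B \right)} = 2 B$ ($o{\left(g,B \right)} = B + B 1 = B + B = 2 B$)
$\sqrt{o{\left(1888,456 \right)} - 4719845} = \sqrt{2 \cdot 456 - 4719845} = \sqrt{912 - 4719845} = \sqrt{-4718933} = i \sqrt{4718933}$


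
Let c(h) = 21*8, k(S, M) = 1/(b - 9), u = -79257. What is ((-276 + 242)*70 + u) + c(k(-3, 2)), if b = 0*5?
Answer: -81469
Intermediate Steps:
b = 0
k(S, M) = -⅑ (k(S, M) = 1/(0 - 9) = 1/(-9) = -⅑)
c(h) = 168
((-276 + 242)*70 + u) + c(k(-3, 2)) = ((-276 + 242)*70 - 79257) + 168 = (-34*70 - 79257) + 168 = (-2380 - 79257) + 168 = -81637 + 168 = -81469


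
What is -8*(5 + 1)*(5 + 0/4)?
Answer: -240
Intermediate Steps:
-8*(5 + 1)*(5 + 0/4) = -48*(5 + 0*(¼)) = -48*(5 + 0) = -48*5 = -8*30 = -240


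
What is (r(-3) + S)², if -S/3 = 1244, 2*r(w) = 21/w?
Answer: 55815841/4 ≈ 1.3954e+7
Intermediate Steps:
r(w) = 21/(2*w) (r(w) = (21/w)/2 = 21/(2*w))
S = -3732 (S = -3*1244 = -3732)
(r(-3) + S)² = ((21/2)/(-3) - 3732)² = ((21/2)*(-⅓) - 3732)² = (-7/2 - 3732)² = (-7471/2)² = 55815841/4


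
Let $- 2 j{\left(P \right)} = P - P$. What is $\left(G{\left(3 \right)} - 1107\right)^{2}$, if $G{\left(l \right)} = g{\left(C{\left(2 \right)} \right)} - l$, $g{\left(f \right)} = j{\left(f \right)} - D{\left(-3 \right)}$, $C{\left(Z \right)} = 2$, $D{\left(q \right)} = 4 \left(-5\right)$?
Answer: $1188100$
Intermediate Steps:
$D{\left(q \right)} = -20$
$j{\left(P \right)} = 0$ ($j{\left(P \right)} = - \frac{P - P}{2} = \left(- \frac{1}{2}\right) 0 = 0$)
$g{\left(f \right)} = 20$ ($g{\left(f \right)} = 0 - -20 = 0 + 20 = 20$)
$G{\left(l \right)} = 20 - l$
$\left(G{\left(3 \right)} - 1107\right)^{2} = \left(\left(20 - 3\right) - 1107\right)^{2} = \left(17 - 1107\right)^{2} = \left(-1090\right)^{2} = 1188100$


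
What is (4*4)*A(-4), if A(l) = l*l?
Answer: 256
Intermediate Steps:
A(l) = l**2
(4*4)*A(-4) = (4*4)*(-4)**2 = 16*16 = 256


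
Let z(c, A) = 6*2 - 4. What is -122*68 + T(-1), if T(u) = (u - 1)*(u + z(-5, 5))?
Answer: -8310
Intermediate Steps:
z(c, A) = 8 (z(c, A) = 12 - 4 = 8)
T(u) = (-1 + u)*(8 + u) (T(u) = (u - 1)*(u + 8) = (-1 + u)*(8 + u))
-122*68 + T(-1) = -122*68 + (-8 + (-1)**2 + 7*(-1)) = -8296 + (-8 + 1 - 7) = -8296 - 14 = -8310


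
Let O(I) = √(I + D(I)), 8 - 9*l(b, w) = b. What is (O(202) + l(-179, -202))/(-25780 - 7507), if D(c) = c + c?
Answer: -187/299583 - √606/33287 ≈ -0.0013637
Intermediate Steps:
D(c) = 2*c
l(b, w) = 8/9 - b/9
O(I) = √3*√I (O(I) = √(I + 2*I) = √(3*I) = √3*√I)
(O(202) + l(-179, -202))/(-25780 - 7507) = (√3*√202 + (8/9 - ⅑*(-179)))/(-25780 - 7507) = (√606 + (8/9 + 179/9))/(-33287) = (√606 + 187/9)*(-1/33287) = (187/9 + √606)*(-1/33287) = -187/299583 - √606/33287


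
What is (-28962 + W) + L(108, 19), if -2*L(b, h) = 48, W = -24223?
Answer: -53209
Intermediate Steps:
L(b, h) = -24 (L(b, h) = -½*48 = -24)
(-28962 + W) + L(108, 19) = (-28962 - 24223) - 24 = -53185 - 24 = -53209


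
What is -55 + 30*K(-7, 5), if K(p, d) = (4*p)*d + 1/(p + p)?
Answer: -29800/7 ≈ -4257.1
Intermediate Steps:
K(p, d) = 1/(2*p) + 4*d*p (K(p, d) = 4*d*p + 1/(2*p) = 1/(2*p) + 4*d*p)
-55 + 30*K(-7, 5) = -55 + 30*((1/2)/(-7) + 4*5*(-7)) = -55 + 30*((1/2)*(-1/7) - 140) = -55 + 30*(-1/14 - 140) = -55 + 30*(-1961/14) = -55 - 29415/7 = -29800/7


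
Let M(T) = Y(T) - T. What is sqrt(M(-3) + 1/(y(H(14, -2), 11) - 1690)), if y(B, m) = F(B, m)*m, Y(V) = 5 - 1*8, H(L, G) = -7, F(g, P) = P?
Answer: I*sqrt(1569)/1569 ≈ 0.025246*I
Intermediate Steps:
Y(V) = -3 (Y(V) = 5 - 8 = -3)
M(T) = -3 - T
y(B, m) = m**2 (y(B, m) = m*m = m**2)
sqrt(M(-3) + 1/(y(H(14, -2), 11) - 1690)) = sqrt((-3 - 1*(-3)) + 1/(11**2 - 1690)) = sqrt((-3 + 3) + 1/(121 - 1690)) = sqrt(0 + 1/(-1569)) = sqrt(0 - 1/1569) = sqrt(-1/1569) = I*sqrt(1569)/1569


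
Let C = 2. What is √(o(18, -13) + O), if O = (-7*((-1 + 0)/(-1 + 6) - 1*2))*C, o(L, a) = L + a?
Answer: √895/5 ≈ 5.9833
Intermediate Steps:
O = 154/5 (O = -7*((-1 + 0)/(-1 + 6) - 1*2)*2 = -7*(-1/5 - 2)*2 = -7*(-1*⅕ - 2)*2 = -7*(-⅕ - 2)*2 = -7*(-11/5)*2 = (77/5)*2 = 154/5 ≈ 30.800)
√(o(18, -13) + O) = √((18 - 13) + 154/5) = √(5 + 154/5) = √(179/5) = √895/5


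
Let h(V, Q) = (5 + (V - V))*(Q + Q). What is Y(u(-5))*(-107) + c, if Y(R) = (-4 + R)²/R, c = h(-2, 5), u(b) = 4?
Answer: 50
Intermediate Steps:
h(V, Q) = 10*Q (h(V, Q) = (5 + 0)*(2*Q) = 5*(2*Q) = 10*Q)
c = 50 (c = 10*5 = 50)
Y(R) = (-4 + R)²/R
Y(u(-5))*(-107) + c = ((-4 + 4)²/4)*(-107) + 50 = ((¼)*0²)*(-107) + 50 = ((¼)*0)*(-107) + 50 = 0*(-107) + 50 = 0 + 50 = 50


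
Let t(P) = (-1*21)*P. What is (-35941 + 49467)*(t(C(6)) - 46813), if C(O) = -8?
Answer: -630920270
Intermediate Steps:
t(P) = -21*P
(-35941 + 49467)*(t(C(6)) - 46813) = (-35941 + 49467)*(-21*(-8) - 46813) = 13526*(168 - 46813) = 13526*(-46645) = -630920270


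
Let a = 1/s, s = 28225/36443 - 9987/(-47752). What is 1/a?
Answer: 1711756441/1740226136 ≈ 0.98364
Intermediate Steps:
s = 1711756441/1740226136 (s = 28225*(1/36443) - 9987*(-1/47752) = 28225/36443 + 9987/47752 = 1711756441/1740226136 ≈ 0.98364)
a = 1740226136/1711756441 (a = 1/(1711756441/1740226136) = 1740226136/1711756441 ≈ 1.0166)
1/a = 1/(1740226136/1711756441) = 1711756441/1740226136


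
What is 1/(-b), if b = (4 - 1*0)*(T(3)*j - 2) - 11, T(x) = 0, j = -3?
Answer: 1/19 ≈ 0.052632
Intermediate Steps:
b = -19 (b = (4 - 1*0)*(0*(-3) - 2) - 11 = (4 + 0)*(0 - 2) - 11 = 4*(-2) - 11 = -8 - 11 = -19)
1/(-b) = 1/(-1*(-19)) = 1/19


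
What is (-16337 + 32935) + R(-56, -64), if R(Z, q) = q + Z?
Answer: 16478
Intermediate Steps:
R(Z, q) = Z + q
(-16337 + 32935) + R(-56, -64) = (-16337 + 32935) + (-56 - 64) = 16598 - 120 = 16478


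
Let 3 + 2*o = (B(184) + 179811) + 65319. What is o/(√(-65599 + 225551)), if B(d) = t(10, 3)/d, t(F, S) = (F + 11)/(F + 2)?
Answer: 180413479*√9997/58862336 ≈ 306.45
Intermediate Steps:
t(F, S) = (11 + F)/(2 + F)
B(d) = 7/(4*d) (B(d) = ((11 + 10)/(2 + 10))/d = (21/12)/d = ((1/12)*21)/d = 7/(4*d))
o = 180413479/1472 (o = -3/2 + (((7/4)/184 + 179811) + 65319)/2 = -3/2 + (((7/4)*(1/184) + 179811) + 65319)/2 = -3/2 + ((7/736 + 179811) + 65319)/2 = -3/2 + (132340903/736 + 65319)/2 = -3/2 + (½)*(180415687/736) = -3/2 + 180415687/1472 = 180413479/1472 ≈ 1.2256e+5)
o/(√(-65599 + 225551)) = 180413479/(1472*(√(-65599 + 225551))) = 180413479/(1472*(√159952)) = 180413479/(1472*((4*√9997))) = 180413479*(√9997/39988)/1472 = 180413479*√9997/58862336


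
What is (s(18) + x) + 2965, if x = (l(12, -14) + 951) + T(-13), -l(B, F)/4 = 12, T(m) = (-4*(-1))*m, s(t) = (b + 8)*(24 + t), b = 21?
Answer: 5034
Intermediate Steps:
s(t) = 696 + 29*t (s(t) = (21 + 8)*(24 + t) = 29*(24 + t) = 696 + 29*t)
T(m) = 4*m
l(B, F) = -48 (l(B, F) = -4*12 = -48)
x = 851 (x = (-48 + 951) + 4*(-13) = 903 - 52 = 851)
(s(18) + x) + 2965 = ((696 + 29*18) + 851) + 2965 = ((696 + 522) + 851) + 2965 = (1218 + 851) + 2965 = 2069 + 2965 = 5034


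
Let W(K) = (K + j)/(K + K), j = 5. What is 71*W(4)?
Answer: 639/8 ≈ 79.875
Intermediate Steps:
W(K) = (5 + K)/(2*K) (W(K) = (K + 5)/(K + K) = (5 + K)/((2*K)) = (5 + K)*(1/(2*K)) = (5 + K)/(2*K))
71*W(4) = 71*((1/2)*(5 + 4)/4) = 71*((1/2)*(1/4)*9) = 71*(9/8) = 639/8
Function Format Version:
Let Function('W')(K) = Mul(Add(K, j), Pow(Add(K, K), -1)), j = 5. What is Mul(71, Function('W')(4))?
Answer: Rational(639, 8) ≈ 79.875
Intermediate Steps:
Function('W')(K) = Mul(Rational(1, 2), Pow(K, -1), Add(5, K)) (Function('W')(K) = Mul(Add(K, 5), Pow(Add(K, K), -1)) = Mul(Add(5, K), Pow(Mul(2, K), -1)) = Mul(Add(5, K), Mul(Rational(1, 2), Pow(K, -1))) = Mul(Rational(1, 2), Pow(K, -1), Add(5, K)))
Mul(71, Function('W')(4)) = Mul(71, Mul(Rational(1, 2), Pow(4, -1), Add(5, 4))) = Mul(71, Mul(Rational(1, 2), Rational(1, 4), 9)) = Mul(71, Rational(9, 8)) = Rational(639, 8)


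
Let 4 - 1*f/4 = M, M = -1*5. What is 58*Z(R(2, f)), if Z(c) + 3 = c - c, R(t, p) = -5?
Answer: -174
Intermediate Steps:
M = -5
f = 36 (f = 16 - 4*(-5) = 16 + 20 = 36)
Z(c) = -3 (Z(c) = -3 + (c - c) = -3 + 0 = -3)
58*Z(R(2, f)) = 58*(-3) = -174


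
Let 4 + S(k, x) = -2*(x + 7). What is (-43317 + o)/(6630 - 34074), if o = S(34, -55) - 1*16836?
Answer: 60061/27444 ≈ 2.1885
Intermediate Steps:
S(k, x) = -18 - 2*x (S(k, x) = -4 - 2*(x + 7) = -4 - 2*(7 + x) = -4 + (-14 - 2*x) = -18 - 2*x)
o = -16744 (o = (-18 - 2*(-55)) - 1*16836 = (-18 + 110) - 16836 = 92 - 16836 = -16744)
(-43317 + o)/(6630 - 34074) = (-43317 - 16744)/(6630 - 34074) = -60061/(-27444) = -60061*(-1/27444) = 60061/27444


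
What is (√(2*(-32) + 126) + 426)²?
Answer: (426 + √62)² ≈ 1.8825e+5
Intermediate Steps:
(√(2*(-32) + 126) + 426)² = (√(-64 + 126) + 426)² = (√62 + 426)² = (426 + √62)²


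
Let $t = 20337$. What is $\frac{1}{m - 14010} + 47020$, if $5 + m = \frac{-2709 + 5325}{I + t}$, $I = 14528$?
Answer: $\frac{22975399445315}{488630359} \approx 47020.0$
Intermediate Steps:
$m = - \frac{171709}{34865}$ ($m = -5 + \frac{-2709 + 5325}{14528 + 20337} = -5 + \frac{2616}{34865} = - \frac{171709}{34865} \approx -4.925$)
$\frac{1}{m - 14010} + 47020 = \frac{1}{- \frac{171709}{34865} - 14010} + 47020 = \frac{1}{- \frac{488630359}{34865}} + 47020 = - \frac{34865}{488630359} + 47020 = \frac{22975399445315}{488630359}$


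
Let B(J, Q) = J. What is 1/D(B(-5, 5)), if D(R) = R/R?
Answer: 1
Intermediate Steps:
D(R) = 1
1/D(B(-5, 5)) = 1/1 = 1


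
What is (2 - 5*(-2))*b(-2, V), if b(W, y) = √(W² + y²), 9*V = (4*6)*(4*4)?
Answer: 8*√4105 ≈ 512.56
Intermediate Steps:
V = 128/3 (V = ((4*6)*(4*4))/9 = (24*16)/9 = (⅑)*384 = 128/3 ≈ 42.667)
(2 - 5*(-2))*b(-2, V) = (2 - 5*(-2))*√((-2)² + (128/3)²) = (2 + 10)*√(4 + 16384/9) = 12*√(16420/9) = 12*(2*√4105/3) = 8*√4105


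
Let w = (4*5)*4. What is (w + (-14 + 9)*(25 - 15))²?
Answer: 900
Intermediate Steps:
w = 80 (w = 20*4 = 80)
(w + (-14 + 9)*(25 - 15))² = (80 + (-14 + 9)*(25 - 15))² = (80 - 5*10)² = (80 - 50)² = 30² = 900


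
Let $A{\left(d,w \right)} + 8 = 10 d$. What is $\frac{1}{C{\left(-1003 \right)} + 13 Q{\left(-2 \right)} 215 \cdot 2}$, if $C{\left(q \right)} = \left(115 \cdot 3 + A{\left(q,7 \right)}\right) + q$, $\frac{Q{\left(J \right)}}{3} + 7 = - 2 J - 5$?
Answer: $- \frac{1}{144856} \approx -6.9034 \cdot 10^{-6}$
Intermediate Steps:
$Q{\left(J \right)} = -36 - 6 J$ ($Q{\left(J \right)} = -21 + 3 \left(- 2 J - 5\right) = -21 + 3 \left(-5 - 2 J\right) = -21 - \left(15 + 6 J\right) = -36 - 6 J$)
$A{\left(d,w \right)} = -8 + 10 d$
$C{\left(q \right)} = 337 + 11 q$ ($C{\left(q \right)} = \left(115 \cdot 3 + \left(-8 + 10 q\right)\right) + q = \left(345 + \left(-8 + 10 q\right)\right) + q = \left(337 + 10 q\right) + q = 337 + 11 q$)
$\frac{1}{C{\left(-1003 \right)} + 13 Q{\left(-2 \right)} 215 \cdot 2} = \frac{1}{\left(337 + 11 \left(-1003\right)\right) + 13 \left(-36 - -12\right) 215 \cdot 2} = \frac{1}{\left(337 - 11033\right) + 13 \left(-36 + 12\right) 215 \cdot 2} = \frac{1}{-10696 + 13 \left(-24\right) 215 \cdot 2} = \frac{1}{-10696 + \left(-312\right) 215 \cdot 2} = \frac{1}{-10696 - 134160} = \frac{1}{-144856} = - \frac{1}{144856}$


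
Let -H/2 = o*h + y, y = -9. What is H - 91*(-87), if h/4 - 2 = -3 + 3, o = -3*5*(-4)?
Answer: 6975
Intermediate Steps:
o = 60 (o = -15*(-4) = 60)
h = 8 (h = 8 + 4*(-3 + 3) = 8 + 4*0 = 8 + 0 = 8)
H = -942 (H = -2*(60*8 - 9) = -2*(480 - 9) = -2*471 = -942)
H - 91*(-87) = -942 - 91*(-87) = -942 + 7917 = 6975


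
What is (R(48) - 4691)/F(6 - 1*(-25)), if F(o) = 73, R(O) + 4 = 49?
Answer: -4646/73 ≈ -63.644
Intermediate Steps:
R(O) = 45 (R(O) = -4 + 49 = 45)
(R(48) - 4691)/F(6 - 1*(-25)) = (45 - 4691)/73 = -4646*1/73 = -4646/73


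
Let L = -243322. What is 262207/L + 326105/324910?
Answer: -292257778/3952887551 ≈ -0.073935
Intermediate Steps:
262207/L + 326105/324910 = 262207/(-243322) + 326105/324910 = 262207*(-1/243322) + 326105*(1/324910) = -262207/243322 + 65221/64982 = -292257778/3952887551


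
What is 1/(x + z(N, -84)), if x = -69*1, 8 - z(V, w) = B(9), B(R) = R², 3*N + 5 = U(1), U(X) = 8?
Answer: -1/142 ≈ -0.0070423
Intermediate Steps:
N = 1 (N = -5/3 + (⅓)*8 = -5/3 + 8/3 = 1)
z(V, w) = -73 (z(V, w) = 8 - 1*9² = 8 - 1*81 = 8 - 81 = -73)
x = -69
1/(x + z(N, -84)) = 1/(-69 - 73) = 1/(-142) = -1/142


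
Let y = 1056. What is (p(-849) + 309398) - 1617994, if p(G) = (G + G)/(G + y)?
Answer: -90293690/69 ≈ -1.3086e+6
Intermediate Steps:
p(G) = 2*G/(1056 + G) (p(G) = (G + G)/(G + 1056) = (2*G)/(1056 + G) = 2*G/(1056 + G))
(p(-849) + 309398) - 1617994 = (2*(-849)/(1056 - 849) + 309398) - 1617994 = (2*(-849)/207 + 309398) - 1617994 = (2*(-849)*(1/207) + 309398) - 1617994 = (-566/69 + 309398) - 1617994 = 21347896/69 - 1617994 = -90293690/69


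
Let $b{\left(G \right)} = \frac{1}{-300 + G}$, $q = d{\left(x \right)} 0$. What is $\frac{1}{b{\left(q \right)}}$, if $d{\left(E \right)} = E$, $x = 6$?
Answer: $-300$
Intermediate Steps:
$q = 0$ ($q = 6 \cdot 0 = 0$)
$\frac{1}{b{\left(q \right)}} = \frac{1}{\frac{1}{-300 + 0}} = \frac{1}{\frac{1}{-300}} = \frac{1}{- \frac{1}{300}} = -300$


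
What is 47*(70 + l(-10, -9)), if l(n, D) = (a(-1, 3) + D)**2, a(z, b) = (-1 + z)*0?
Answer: 7097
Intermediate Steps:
a(z, b) = 0
l(n, D) = D**2 (l(n, D) = (0 + D)**2 = D**2)
47*(70 + l(-10, -9)) = 47*(70 + (-9)**2) = 47*(70 + 81) = 47*151 = 7097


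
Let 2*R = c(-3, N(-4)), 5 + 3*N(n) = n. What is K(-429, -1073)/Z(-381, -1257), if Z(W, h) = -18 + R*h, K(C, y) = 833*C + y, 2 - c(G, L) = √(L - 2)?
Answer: 121866200/960183 + 60072868*I*√5/960183 ≈ 126.92 + 139.9*I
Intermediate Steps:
N(n) = -5/3 + n/3
c(G, L) = 2 - √(-2 + L) (c(G, L) = 2 - √(L - 2) = 2 - √(-2 + L))
R = 1 - I*√5/2 (R = (2 - √(-2 + (-5/3 + (⅓)*(-4))))/2 = (2 - √(-2 + (-5/3 - 4/3)))/2 = (2 - √(-2 - 3))/2 = (2 - √(-5))/2 = (2 - I*√5)/2 = 1 - I*√5/2 ≈ 1.0 - 1.118*I)
K(C, y) = y + 833*C
Z(W, h) = -18 + h*(1 - I*√5/2) (Z(W, h) = -18 + (1 - I*√5/2)*h = -18 + h*(1 - I*√5/2))
K(-429, -1073)/Z(-381, -1257) = (-1073 + 833*(-429))/(-18 + (½)*(-1257)*(2 - I*√5)) = (-1073 - 357357)/(-18 + (-1257 + 1257*I*√5/2)) = -358430/(-1275 + 1257*I*√5/2)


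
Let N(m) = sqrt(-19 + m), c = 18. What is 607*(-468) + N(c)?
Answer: -284076 + I ≈ -2.8408e+5 + 1.0*I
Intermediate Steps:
607*(-468) + N(c) = 607*(-468) + sqrt(-19 + 18) = -284076 + sqrt(-1) = -284076 + I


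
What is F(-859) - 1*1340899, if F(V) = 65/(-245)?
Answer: -65704064/49 ≈ -1.3409e+6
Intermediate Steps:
F(V) = -13/49 (F(V) = 65*(-1/245) = -13/49)
F(-859) - 1*1340899 = -13/49 - 1*1340899 = -13/49 - 1340899 = -65704064/49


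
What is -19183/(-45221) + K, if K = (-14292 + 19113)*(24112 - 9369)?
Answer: 3214127950846/45221 ≈ 7.1076e+7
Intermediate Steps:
K = 71076003 (K = 4821*14743 = 71076003)
-19183/(-45221) + K = -19183/(-45221) + 71076003 = -19183*(-1/45221) + 71076003 = 19183/45221 + 71076003 = 3214127950846/45221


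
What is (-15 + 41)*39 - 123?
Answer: 891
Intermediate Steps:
(-15 + 41)*39 - 123 = 26*39 - 123 = 1014 - 123 = 891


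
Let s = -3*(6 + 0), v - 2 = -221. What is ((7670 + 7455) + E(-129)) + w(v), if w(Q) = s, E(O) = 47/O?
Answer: 1948756/129 ≈ 15107.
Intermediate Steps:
v = -219 (v = 2 - 221 = -219)
s = -18 (s = -3*6 = -18)
w(Q) = -18
((7670 + 7455) + E(-129)) + w(v) = ((7670 + 7455) + 47/(-129)) - 18 = (15125 + 47*(-1/129)) - 18 = (15125 - 47/129) - 18 = 1951078/129 - 18 = 1948756/129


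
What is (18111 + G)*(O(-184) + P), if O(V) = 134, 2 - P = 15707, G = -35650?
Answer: 273099769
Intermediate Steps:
P = -15705 (P = 2 - 1*15707 = 2 - 15707 = -15705)
(18111 + G)*(O(-184) + P) = (18111 - 35650)*(134 - 15705) = -17539*(-15571) = 273099769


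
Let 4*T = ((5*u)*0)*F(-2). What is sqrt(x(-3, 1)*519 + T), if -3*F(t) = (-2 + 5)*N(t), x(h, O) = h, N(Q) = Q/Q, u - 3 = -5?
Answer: 3*I*sqrt(173) ≈ 39.459*I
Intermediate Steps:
u = -2 (u = 3 - 5 = -2)
N(Q) = 1
F(t) = -1 (F(t) = -(-2 + 5)/3 = -1)
T = 0 (T = (((5*(-2))*0)*(-1))/4 = (-10*0*(-1))/4 = (0*(-1))/4 = (1/4)*0 = 0)
sqrt(x(-3, 1)*519 + T) = sqrt(-3*519 + 0) = sqrt(-1557 + 0) = sqrt(-1557) = 3*I*sqrt(173)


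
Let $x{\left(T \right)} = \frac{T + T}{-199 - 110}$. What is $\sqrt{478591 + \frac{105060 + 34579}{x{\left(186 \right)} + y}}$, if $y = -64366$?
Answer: $\frac{\sqrt{21036151778781628670}}{6629822} \approx 691.8$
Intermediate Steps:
$x{\left(T \right)} = - \frac{2 T}{309}$ ($x{\left(T \right)} = \frac{2 T}{-309} = 2 T \left(- \frac{1}{309}\right) = - \frac{2 T}{309}$)
$\sqrt{478591 + \frac{105060 + 34579}{x{\left(186 \right)} + y}} = \sqrt{478591 + \frac{105060 + 34579}{\left(- \frac{2}{309}\right) 186 - 64366}} = \sqrt{478591 + \frac{139639}{- \frac{124}{103} - 64366}} = \sqrt{478591 + \frac{139639}{- \frac{6629822}{103}}} = \sqrt{478591 + 139639 \left(- \frac{103}{6629822}\right)} = \sqrt{478591 - \frac{14382817}{6629822}} = \sqrt{\frac{3172958757985}{6629822}} = \frac{\sqrt{21036151778781628670}}{6629822}$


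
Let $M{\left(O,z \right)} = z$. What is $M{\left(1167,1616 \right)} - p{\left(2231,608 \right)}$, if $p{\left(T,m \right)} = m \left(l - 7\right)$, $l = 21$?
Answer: $-6896$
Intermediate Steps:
$p{\left(T,m \right)} = 14 m$ ($p{\left(T,m \right)} = m \left(21 - 7\right) = m 14 = 14 m$)
$M{\left(1167,1616 \right)} - p{\left(2231,608 \right)} = 1616 - 14 \cdot 608 = 1616 - 8512 = -6896$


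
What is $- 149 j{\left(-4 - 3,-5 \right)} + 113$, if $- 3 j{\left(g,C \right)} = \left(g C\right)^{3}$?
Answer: $\frac{6388714}{3} \approx 2.1296 \cdot 10^{6}$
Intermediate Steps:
$j{\left(g,C \right)} = - \frac{C^{3} g^{3}}{3}$ ($j{\left(g,C \right)} = - \frac{\left(g C\right)^{3}}{3} = - \frac{\left(C g\right)^{3}}{3} = - \frac{C^{3} g^{3}}{3}$)
$- 149 j{\left(-4 - 3,-5 \right)} + 113 = - 149 \left(- \frac{\left(-5\right)^{3} \left(-4 - 3\right)^{3}}{3}\right) + 113 = - 149 \left(\left(- \frac{1}{3}\right) \left(-125\right) \left(-7\right)^{3}\right) + 113 = - 149 \left(\left(- \frac{1}{3}\right) \left(-125\right) \left(-343\right)\right) + 113 = \left(-149\right) \left(- \frac{42875}{3}\right) + 113 = \frac{6388375}{3} + 113 = \frac{6388714}{3}$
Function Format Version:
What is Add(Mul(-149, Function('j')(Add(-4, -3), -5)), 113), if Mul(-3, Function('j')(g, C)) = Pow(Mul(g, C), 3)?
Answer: Rational(6388714, 3) ≈ 2.1296e+6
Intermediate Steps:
Function('j')(g, C) = Mul(Rational(-1, 3), Pow(C, 3), Pow(g, 3)) (Function('j')(g, C) = Mul(Rational(-1, 3), Pow(Mul(g, C), 3)) = Mul(Rational(-1, 3), Pow(Mul(C, g), 3)) = Mul(Rational(-1, 3), Mul(Pow(C, 3), Pow(g, 3))) = Mul(Rational(-1, 3), Pow(C, 3), Pow(g, 3)))
Add(Mul(-149, Function('j')(Add(-4, -3), -5)), 113) = Add(Mul(-149, Mul(Rational(-1, 3), Pow(-5, 3), Pow(Add(-4, -3), 3))), 113) = Add(Mul(-149, Mul(Rational(-1, 3), -125, Pow(-7, 3))), 113) = Add(Mul(-149, Mul(Rational(-1, 3), -125, -343)), 113) = Add(Mul(-149, Rational(-42875, 3)), 113) = Add(Rational(6388375, 3), 113) = Rational(6388714, 3)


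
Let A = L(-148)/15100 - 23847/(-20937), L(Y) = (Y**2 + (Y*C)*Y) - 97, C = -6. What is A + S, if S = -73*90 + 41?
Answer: -688689941243/105382900 ≈ -6535.1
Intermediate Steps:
L(Y) = -97 - 5*Y**2 (L(Y) = (Y**2 + (Y*(-6))*Y) - 97 = (Y**2 + (-6*Y)*Y) - 97 = (Y**2 - 6*Y**2) - 97 = -5*Y**2 - 97 = -97 - 5*Y**2)
S = -6529 (S = -6570 + 41 = -6529)
A = -644987143/105382900 (A = (-97 - 5*(-148)**2)/15100 - 23847/(-20937) = (-97 - 5*21904)*(1/15100) - 23847*(-1/20937) = (-97 - 109520)*(1/15100) + 7949/6979 = -109617*1/15100 + 7949/6979 = -109617/15100 + 7949/6979 = -644987143/105382900 ≈ -6.1204)
A + S = -644987143/105382900 - 6529 = -688689941243/105382900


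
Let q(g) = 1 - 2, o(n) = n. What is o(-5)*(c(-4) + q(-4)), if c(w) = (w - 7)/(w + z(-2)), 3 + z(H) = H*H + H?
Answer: -6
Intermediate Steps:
z(H) = -3 + H + H² (z(H) = -3 + (H*H + H) = -3 + (H² + H) = -3 + (H + H²) = -3 + H + H²)
q(g) = -1
c(w) = (-7 + w)/(-1 + w) (c(w) = (w - 7)/(w + (-3 - 2 + (-2)²)) = (-7 + w)/(w + (-3 - 2 + 4)) = (-7 + w)/(w - 1) = (-7 + w)/(-1 + w))
o(-5)*(c(-4) + q(-4)) = -5*((-7 - 4)/(-1 - 4) - 1) = -5*(-11/(-5) - 1) = -5*(-⅕*(-11) - 1) = -5*(11/5 - 1) = -5*6/5 = -6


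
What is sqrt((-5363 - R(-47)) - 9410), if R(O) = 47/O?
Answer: 2*I*sqrt(3693) ≈ 121.54*I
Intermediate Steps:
sqrt((-5363 - R(-47)) - 9410) = sqrt((-5363 - 47/(-47)) - 9410) = sqrt((-5363 - 47*(-1)/47) - 9410) = sqrt((-5363 - 1*(-1)) - 9410) = sqrt((-5363 + 1) - 9410) = sqrt(-5362 - 9410) = sqrt(-14772) = 2*I*sqrt(3693)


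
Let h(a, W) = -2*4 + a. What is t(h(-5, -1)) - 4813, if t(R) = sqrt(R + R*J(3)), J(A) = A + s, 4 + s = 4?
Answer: -4813 + 2*I*sqrt(13) ≈ -4813.0 + 7.2111*I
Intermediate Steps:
s = 0 (s = -4 + 4 = 0)
J(A) = A (J(A) = A + 0 = A)
h(a, W) = -8 + a
t(R) = 2*sqrt(R) (t(R) = sqrt(R + R*3) = sqrt(R + 3*R) = sqrt(4*R) = 2*sqrt(R))
t(h(-5, -1)) - 4813 = 2*sqrt(-8 - 5) - 4813 = 2*sqrt(-13) - 4813 = 2*(I*sqrt(13)) - 4813 = 2*I*sqrt(13) - 4813 = -4813 + 2*I*sqrt(13)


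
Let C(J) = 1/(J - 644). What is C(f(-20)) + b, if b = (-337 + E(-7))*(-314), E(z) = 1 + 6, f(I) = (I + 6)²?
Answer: 46421759/448 ≈ 1.0362e+5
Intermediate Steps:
f(I) = (6 + I)²
E(z) = 7
C(J) = 1/(-644 + J)
b = 103620 (b = (-337 + 7)*(-314) = -330*(-314) = 103620)
C(f(-20)) + b = 1/(-644 + (6 - 20)²) + 103620 = 1/(-644 + (-14)²) + 103620 = 1/(-644 + 196) + 103620 = 1/(-448) + 103620 = -1/448 + 103620 = 46421759/448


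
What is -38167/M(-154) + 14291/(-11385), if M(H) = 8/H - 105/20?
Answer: 5817926159/808335 ≈ 7197.4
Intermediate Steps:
M(H) = -21/4 + 8/H (M(H) = 8/H - 105*1/20 = 8/H - 21/4 = -21/4 + 8/H)
-38167/M(-154) + 14291/(-11385) = -38167/(-21/4 + 8/(-154)) + 14291/(-11385) = -38167/(-21/4 + 8*(-1/154)) + 14291*(-1/11385) = -38167/(-21/4 - 4/77) - 14291/11385 = -38167/(-1633/308) - 14291/11385 = -38167*(-308/1633) - 14291/11385 = 11755436/1633 - 14291/11385 = 5817926159/808335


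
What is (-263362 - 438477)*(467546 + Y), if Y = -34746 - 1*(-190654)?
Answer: -437564331906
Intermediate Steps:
Y = 155908 (Y = -34746 + 190654 = 155908)
(-263362 - 438477)*(467546 + Y) = (-263362 - 438477)*(467546 + 155908) = -701839*623454 = -437564331906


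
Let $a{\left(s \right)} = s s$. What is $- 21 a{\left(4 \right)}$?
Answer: $-336$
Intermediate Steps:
$a{\left(s \right)} = s^{2}$
$- 21 a{\left(4 \right)} = - 21 \cdot 4^{2} = \left(-21\right) 16 = -336$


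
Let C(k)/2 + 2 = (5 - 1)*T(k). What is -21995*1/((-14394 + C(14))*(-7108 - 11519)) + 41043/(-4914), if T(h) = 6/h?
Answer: -3683022937/440956971 ≈ -8.3523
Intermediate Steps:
C(k) = -4 + 48/k (C(k) = -4 + 2*((5 - 1)*(6/k)) = -4 + 2*(4*(6/k)) = -4 + 2*(24/k) = -4 + 48/k)
-21995*1/((-14394 + C(14))*(-7108 - 11519)) + 41043/(-4914) = -21995*1/((-14394 + (-4 + 48/14))*(-7108 - 11519)) + 41043/(-4914) = -21995*(-1/(18627*(-14394 + (-4 + 48*(1/14))))) + 41043*(-1/4914) = -21995*(-1/(18627*(-14394 + (-4 + 24/7)))) - 13681/1638 = -21995*(-1/(18627*(-14394 - 4/7))) - 13681/1638 = -21995/((-18627*(-100762/7))) - 13681/1638 = -21995/268127682 - 13681/1638 = -21995*1/268127682 - 13681/1638 = -265/3230454 - 13681/1638 = -3683022937/440956971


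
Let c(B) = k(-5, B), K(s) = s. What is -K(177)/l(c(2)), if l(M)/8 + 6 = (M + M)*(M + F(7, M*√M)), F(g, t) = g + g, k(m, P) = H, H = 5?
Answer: -177/1472 ≈ -0.12024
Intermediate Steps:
k(m, P) = 5
F(g, t) = 2*g
c(B) = 5
l(M) = -48 + 16*M*(14 + M) (l(M) = -48 + 8*((M + M)*(M + 2*7)) = -48 + 8*((2*M)*(M + 14)) = -48 + 8*((2*M)*(14 + M)) = -48 + 8*(2*M*(14 + M)) = -48 + 16*M*(14 + M))
-K(177)/l(c(2)) = -177/(-48 + 16*5² + 224*5) = -177/(-48 + 16*25 + 1120) = -177/(-48 + 400 + 1120) = -177/1472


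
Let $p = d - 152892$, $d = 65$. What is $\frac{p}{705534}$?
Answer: $- \frac{152827}{705534} \approx -0.21661$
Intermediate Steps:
$p = -152827$ ($p = 65 - 152892 = -152827$)
$\frac{p}{705534} = - \frac{152827}{705534}$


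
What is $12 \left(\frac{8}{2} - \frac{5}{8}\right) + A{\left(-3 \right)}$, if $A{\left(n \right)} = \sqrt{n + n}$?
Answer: $\frac{81}{2} + i \sqrt{6} \approx 40.5 + 2.4495 i$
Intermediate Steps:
$A{\left(n \right)} = \sqrt{2} \sqrt{n}$ ($A{\left(n \right)} = \sqrt{2 n} = \sqrt{2} \sqrt{n}$)
$12 \left(\frac{8}{2} - \frac{5}{8}\right) + A{\left(-3 \right)} = 12 \left(\frac{8}{2} - \frac{5}{8}\right) + \sqrt{2} \sqrt{-3} = 12 \left(8 \cdot \frac{1}{2} - \frac{5}{8}\right) + \sqrt{2} i \sqrt{3} = 12 \left(4 - \frac{5}{8}\right) + i \sqrt{6} = 12 \cdot \frac{27}{8} + i \sqrt{6} = \frac{81}{2} + i \sqrt{6}$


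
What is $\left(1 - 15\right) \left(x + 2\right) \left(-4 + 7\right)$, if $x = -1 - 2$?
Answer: $42$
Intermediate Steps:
$x = -3$ ($x = -1 - 2 = -3$)
$\left(1 - 15\right) \left(x + 2\right) \left(-4 + 7\right) = \left(1 - 15\right) \left(-3 + 2\right) \left(-4 + 7\right) = - 14 \left(\left(-1\right) 3\right) = \left(-14\right) \left(-3\right) = 42$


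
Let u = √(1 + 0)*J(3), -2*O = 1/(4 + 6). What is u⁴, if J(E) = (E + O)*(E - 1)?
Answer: 12117361/10000 ≈ 1211.7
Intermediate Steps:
O = -1/20 (O = -1/(2*(4 + 6)) = -½/10 = -½*⅒ = -1/20 ≈ -0.050000)
J(E) = (-1 + E)*(-1/20 + E) (J(E) = (E - 1/20)*(E - 1) = (-1/20 + E)*(-1 + E) = (-1 + E)*(-1/20 + E))
u = 59/10 (u = √(1 + 0)*(1/20 + 3² - 21/20*3) = √1*(1/20 + 9 - 63/20) = 1*(59/10) = 59/10 ≈ 5.9000)
u⁴ = (59/10)⁴ = 12117361/10000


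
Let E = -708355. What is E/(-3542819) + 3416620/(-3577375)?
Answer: -1914082956731/2534798424025 ≈ -0.75512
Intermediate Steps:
E/(-3542819) + 3416620/(-3577375) = -708355/(-3542819) + 3416620/(-3577375) = -708355*(-1/3542819) + 3416620*(-1/3577375) = 708355/3542819 - 683324/715475 = -1914082956731/2534798424025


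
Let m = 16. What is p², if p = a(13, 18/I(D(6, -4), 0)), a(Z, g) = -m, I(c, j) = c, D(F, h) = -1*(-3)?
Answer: 256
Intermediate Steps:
D(F, h) = 3
a(Z, g) = -16 (a(Z, g) = -1*16 = -16)
p = -16
p² = (-16)² = 256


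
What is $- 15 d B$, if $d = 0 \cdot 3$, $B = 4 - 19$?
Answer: $0$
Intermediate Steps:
$B = -15$
$d = 0$
$- 15 d B = \left(-15\right) 0 \left(-15\right) = 0 \left(-15\right) = 0$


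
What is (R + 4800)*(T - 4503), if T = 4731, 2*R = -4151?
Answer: 621186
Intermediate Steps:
R = -4151/2 (R = (½)*(-4151) = -4151/2 ≈ -2075.5)
(R + 4800)*(T - 4503) = (-4151/2 + 4800)*(4731 - 4503) = (5449/2)*228 = 621186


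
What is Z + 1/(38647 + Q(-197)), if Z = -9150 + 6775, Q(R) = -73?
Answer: -91613249/38574 ≈ -2375.0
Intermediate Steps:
Z = -2375
Z + 1/(38647 + Q(-197)) = -2375 + 1/(38647 - 73) = -2375 + 1/38574 = -91613249/38574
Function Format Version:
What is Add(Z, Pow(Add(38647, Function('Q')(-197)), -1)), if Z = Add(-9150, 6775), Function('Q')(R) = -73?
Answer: Rational(-91613249, 38574) ≈ -2375.0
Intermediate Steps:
Z = -2375
Add(Z, Pow(Add(38647, Function('Q')(-197)), -1)) = Add(-2375, Pow(Add(38647, -73), -1)) = Add(-2375, Pow(38574, -1)) = Add(-2375, Rational(1, 38574)) = Rational(-91613249, 38574)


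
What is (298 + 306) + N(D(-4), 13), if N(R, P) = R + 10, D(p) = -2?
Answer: 612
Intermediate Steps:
N(R, P) = 10 + R
(298 + 306) + N(D(-4), 13) = (298 + 306) + (10 - 2) = 604 + 8 = 612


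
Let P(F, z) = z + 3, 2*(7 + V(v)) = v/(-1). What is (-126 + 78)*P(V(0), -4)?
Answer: 48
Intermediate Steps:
V(v) = -7 - v/2 (V(v) = -7 + (v/(-1))/2 = -7 + (v*(-1))/2 = -7 + (-v)/2 = -7 - v/2)
P(F, z) = 3 + z
(-126 + 78)*P(V(0), -4) = (-126 + 78)*(3 - 4) = -48*(-1) = 48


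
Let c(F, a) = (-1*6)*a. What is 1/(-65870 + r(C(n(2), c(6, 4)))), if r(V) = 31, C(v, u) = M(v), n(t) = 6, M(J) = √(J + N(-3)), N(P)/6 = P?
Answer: -1/65839 ≈ -1.5189e-5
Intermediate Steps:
N(P) = 6*P
c(F, a) = -6*a
M(J) = √(-18 + J) (M(J) = √(J + 6*(-3)) = √(J - 18) = √(-18 + J))
C(v, u) = √(-18 + v)
1/(-65870 + r(C(n(2), c(6, 4)))) = 1/(-65870 + 31) = 1/(-65839) = -1/65839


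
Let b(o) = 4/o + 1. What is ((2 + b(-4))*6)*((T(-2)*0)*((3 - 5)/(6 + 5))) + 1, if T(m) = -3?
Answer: 1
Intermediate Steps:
b(o) = 1 + 4/o
((2 + b(-4))*6)*((T(-2)*0)*((3 - 5)/(6 + 5))) + 1 = ((2 + (4 - 4)/(-4))*6)*((-3*0)*((3 - 5)/(6 + 5))) + 1 = ((2 - ¼*0)*6)*(0*(-2/11)) + 1 = ((2 + 0)*6)*(0*(-2*1/11)) + 1 = (2*6)*(0*(-2/11)) + 1 = 12*0 + 1 = 0 + 1 = 1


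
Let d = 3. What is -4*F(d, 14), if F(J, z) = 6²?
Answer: -144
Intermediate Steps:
F(J, z) = 36
-4*F(d, 14) = -4*36 = -144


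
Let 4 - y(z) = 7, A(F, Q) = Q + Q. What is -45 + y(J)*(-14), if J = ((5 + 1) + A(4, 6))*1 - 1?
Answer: -3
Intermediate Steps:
A(F, Q) = 2*Q
J = 17 (J = ((5 + 1) + 2*6)*1 - 1 = (6 + 12)*1 - 1 = 18*1 - 1 = 18 - 1 = 17)
y(z) = -3 (y(z) = 4 - 1*7 = 4 - 7 = -3)
-45 + y(J)*(-14) = -45 - 3*(-14) = -45 + 42 = -3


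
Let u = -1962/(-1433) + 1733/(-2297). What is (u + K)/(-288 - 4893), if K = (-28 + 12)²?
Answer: -25596157/516781357 ≈ -0.049530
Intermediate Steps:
K = 256 (K = (-16)² = 256)
u = 2023325/3291601 (u = -1962*(-1/1433) + 1733*(-1/2297) = 1962/1433 - 1733/2297 = 2023325/3291601 ≈ 0.61469)
(u + K)/(-288 - 4893) = (2023325/3291601 + 256)/(-288 - 4893) = (844673181/3291601)/(-5181) = (844673181/3291601)*(-1/5181) = -25596157/516781357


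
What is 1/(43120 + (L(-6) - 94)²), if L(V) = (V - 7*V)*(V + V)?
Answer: 1/319796 ≈ 3.1270e-6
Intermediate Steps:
L(V) = -12*V² (L(V) = (-6*V)*(2*V) = -12*V²)
1/(43120 + (L(-6) - 94)²) = 1/(43120 + (-12*(-6)² - 94)²) = 1/(43120 + (-12*36 - 94)²) = 1/(43120 + (-432 - 94)²) = 1/(43120 + (-526)²) = 1/(43120 + 276676) = 1/319796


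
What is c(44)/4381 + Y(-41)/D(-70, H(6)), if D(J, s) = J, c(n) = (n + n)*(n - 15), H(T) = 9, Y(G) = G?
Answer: 358261/306670 ≈ 1.1682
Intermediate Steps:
c(n) = 2*n*(-15 + n) (c(n) = (2*n)*(-15 + n) = 2*n*(-15 + n))
c(44)/4381 + Y(-41)/D(-70, H(6)) = (2*44*(-15 + 44))/4381 - 41/(-70) = (2*44*29)*(1/4381) - 41*(-1/70) = 2552*(1/4381) + 41/70 = 2552/4381 + 41/70 = 358261/306670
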